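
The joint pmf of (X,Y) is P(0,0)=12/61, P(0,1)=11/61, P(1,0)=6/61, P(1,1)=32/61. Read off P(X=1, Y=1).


Read from table: P(X=1, Y=1) = 32/61

32/61


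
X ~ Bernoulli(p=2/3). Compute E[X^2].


For Bernoulli: X in {0,1}
E[X^2] = 0^2*(1-2/3) + 1^2*2/3 = 2/3

2/3


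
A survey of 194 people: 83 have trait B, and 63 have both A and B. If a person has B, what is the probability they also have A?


P(A|B) = P(A∩B)/P(B) = (63/194)/(83/194) = 63/83

63/83


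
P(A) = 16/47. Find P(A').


P(A') = 1 - P(A) = 1 - 16/47 = 31/47

31/47


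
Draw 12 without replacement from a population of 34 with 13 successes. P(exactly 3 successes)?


P(X=3) = C(13,3)*C(21,9) / C(34,12)
= 286*293930 / 548354040
= 84063980/548354040 = 19019/124062

19019/124062


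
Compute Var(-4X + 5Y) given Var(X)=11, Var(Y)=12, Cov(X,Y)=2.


Var(-4X + 5Y) = (-4)^2*Var(X) + 5^2*Var(Y) + 2*(-4)*5*Cov(X,Y)
= 16*11 + 25*12 - 40*2
= 176 + 300 - 80 = 396

396


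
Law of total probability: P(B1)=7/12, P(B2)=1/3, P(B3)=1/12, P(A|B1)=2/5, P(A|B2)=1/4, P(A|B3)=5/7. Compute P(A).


P(A) = P(A|B1)P(B1) + P(A|B2)P(B2) + P(A|B3)P(B3)
= 2/5*7/12 + 1/4*1/3 + 5/7*1/12
= 7/30 + 1/12 + 5/84 = 79/210

79/210


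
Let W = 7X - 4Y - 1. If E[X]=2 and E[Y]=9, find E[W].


E[7X - 4Y - 1] = 7*E[X] - 4*E[Y] - 1
= (7)*(2) + (-4)*(9) + (-1)
= 14 - 36 - 1 = -23

-23


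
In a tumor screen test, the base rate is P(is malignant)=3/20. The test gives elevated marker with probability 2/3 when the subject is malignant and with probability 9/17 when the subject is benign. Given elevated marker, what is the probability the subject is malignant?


P(A) = P(A|B)P(B) + P(A|B')P(B') = 2/3*3/20 + 9/17*17/20 = 11/20
P(B|A) = P(A|B)P(B)/P(A) = (1/10)/(11/20) = 2/11

2/11


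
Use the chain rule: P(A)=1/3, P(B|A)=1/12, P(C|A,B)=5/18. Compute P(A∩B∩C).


P(A∩B∩C) = P(A) * P(B|A) * P(C|A∩B)
= 1/3 * 1/12 * 5/18
= 1/36 * 5/18 = 5/648

5/648


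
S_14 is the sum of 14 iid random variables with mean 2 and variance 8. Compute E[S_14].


E[S_n] = n*E[X_1] = 14*2 = 28

28


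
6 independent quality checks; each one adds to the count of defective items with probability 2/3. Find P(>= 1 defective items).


P(at least one) = 1 - P(none)
P(none) = (1 - 2/3)^6 = (1/3)^6 = 1/729
P(at least one) = 1 - 1/729 = 728/729

728/729


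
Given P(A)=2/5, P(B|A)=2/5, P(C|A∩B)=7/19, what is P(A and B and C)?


P(A∩B∩C) = P(A) * P(B|A) * P(C|A∩B)
= 2/5 * 2/5 * 7/19
= 4/25 * 7/19 = 28/475

28/475


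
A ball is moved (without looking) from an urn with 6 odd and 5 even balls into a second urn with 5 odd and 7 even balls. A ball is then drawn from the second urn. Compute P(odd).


P(transfer odd) = 6/11; P(transfer even) = 5/11
If odd transferred: Urn II has 6 odd of 13, so P(odd|odd moved) = 6/13
If even transferred: Urn II has 5 odd of 13, so P(odd|even moved) = 5/13
By total probability: P(odd) = 6/11*6/13 + 5/11*5/13 = 61/143

61/143


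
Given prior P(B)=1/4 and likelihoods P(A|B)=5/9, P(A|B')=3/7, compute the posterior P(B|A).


P(A) = P(A|B)P(B) + P(A|B')P(B') = 5/9*1/4 + 3/7*3/4 = 29/63
P(B|A) = P(A|B)P(B)/P(A) = (5/36)/(29/63) = 35/116

35/116


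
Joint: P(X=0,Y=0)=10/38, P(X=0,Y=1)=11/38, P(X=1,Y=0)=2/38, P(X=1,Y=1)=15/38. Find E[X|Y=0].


P(Y=0) = 12/38
E[X|Y=0] = (0*10 + 1*2)/12 = 2/12 = 1/6

1/6


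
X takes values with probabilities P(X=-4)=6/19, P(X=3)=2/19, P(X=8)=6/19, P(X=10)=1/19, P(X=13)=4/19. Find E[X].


E[X] = sum(x * P(x))
= -4*6/19 + 3*2/19 + 8*6/19 + 10*1/19 + 13*4/19
= 92/19

92/19


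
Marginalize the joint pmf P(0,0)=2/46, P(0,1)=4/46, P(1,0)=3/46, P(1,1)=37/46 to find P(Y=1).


P(Y=1) = P(0,1)+P(1,1) = 4/46 + 37/46 = 41/46

41/46


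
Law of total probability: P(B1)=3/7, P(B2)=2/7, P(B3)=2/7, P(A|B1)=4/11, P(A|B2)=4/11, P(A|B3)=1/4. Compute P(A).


P(A) = P(A|B1)P(B1) + P(A|B2)P(B2) + P(A|B3)P(B3)
= 4/11*3/7 + 4/11*2/7 + 1/4*2/7
= 12/77 + 8/77 + 1/14 = 51/154

51/154


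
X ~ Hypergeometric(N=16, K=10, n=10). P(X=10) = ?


P(X=10) = C(10,10)*C(6,0) / C(16,10)
= 1*1 / 8008
= 1/8008

1/8008


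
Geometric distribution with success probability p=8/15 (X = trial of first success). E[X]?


For geometric (trials until first success), E[X] = 1/p = 1/(8/15) = 15/8

15/8


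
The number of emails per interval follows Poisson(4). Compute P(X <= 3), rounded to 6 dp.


P(X<=3) = e^(-4)*4^0/0! + e^(-4)*4^1/1! + e^(-4)*4^2/2! + e^(-4)*4^3/3!
≈ 0.0183156389 + 0.0732625556 + 0.1465251111 + 0.1953668148
= 0.4334701204
≈ 0.433470

0.433470


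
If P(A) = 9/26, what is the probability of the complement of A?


P(A') = 1 - P(A) = 1 - 9/26 = 17/26

17/26


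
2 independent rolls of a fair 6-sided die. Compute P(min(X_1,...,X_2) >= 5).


P(min >= 5) = P(all X_i >= 5) = (P(X_1 >= 5))^2
= (2/6)^2 = (1/3)^2 = 1/9

1/9


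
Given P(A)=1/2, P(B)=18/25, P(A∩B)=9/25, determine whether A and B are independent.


P(A)*P(B) = 1/2*18/25 = 9/25
P(A∩B) = 9/25, which equals P(A)P(B), so independent

Yes, A and B are independent


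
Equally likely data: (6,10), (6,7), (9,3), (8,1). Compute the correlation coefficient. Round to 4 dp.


Cov(X,Y) = -3.8125, Var(X) = 1.6875, Var(Y) = 12.1875
rho = Cov/(sqrt(VarX)*sqrt(VarY)) = -0.8407

-0.8407


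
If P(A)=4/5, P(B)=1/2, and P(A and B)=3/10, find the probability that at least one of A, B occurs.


P(A∪B) = P(A) + P(B) - P(A∩B)
= 4/5 + 1/2 - 3/10 = 1

1


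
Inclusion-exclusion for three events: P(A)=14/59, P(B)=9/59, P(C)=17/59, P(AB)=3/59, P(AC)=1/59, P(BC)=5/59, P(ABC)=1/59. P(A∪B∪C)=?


P(A∪B∪C) = P(A)+P(B)+P(C) - P(AB)-P(AC)-P(BC) + P(ABC)
= 14/59+9/59+17/59 - 3/59-1/59-5/59 + 1/59
= 32/59

32/59


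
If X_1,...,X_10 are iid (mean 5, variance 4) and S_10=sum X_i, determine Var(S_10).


By independence, Var(S_n) = n*Var(X_1) = 10*4 = 40

40


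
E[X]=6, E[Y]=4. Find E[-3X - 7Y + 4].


E[-3X - 7Y + 4] = -3*E[X] - 7*E[Y] + 4
= (-3)*(6) + (-7)*(4) + (4)
= -18 - 28 + 4 = -42

-42


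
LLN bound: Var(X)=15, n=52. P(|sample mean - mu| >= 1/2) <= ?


Var(Xbar) = Var(X)/n = 15/52
Chebyshev: P(|Xbar-mu| >= 1/2) <= Var(Xbar)/(1/2)^2 = (15/52)/(1/4) = 15/13
Bound exceeds 1, so trivial bound: 1

1


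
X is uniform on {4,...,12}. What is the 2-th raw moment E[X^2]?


E[X^2] = (1/9) * sum(x^2 for x=4..12)
= 636/9 = 212/3

212/3


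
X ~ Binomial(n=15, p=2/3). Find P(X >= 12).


P(X>=12) = P(X=12) + P(X=13) + P(X=14) + P(X=15)
= 1863680/14348907 + 286720/4782969 + 81920/4782969 + 32768/14348907
= 3002368/14348907

3002368/14348907


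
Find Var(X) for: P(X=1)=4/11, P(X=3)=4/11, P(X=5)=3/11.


E[X] = 31/11, E[X^2] = 115/11
Var(X) = E[X^2] - (E[X])^2 = 115/11 - (31/11)^2 = 304/121

304/121


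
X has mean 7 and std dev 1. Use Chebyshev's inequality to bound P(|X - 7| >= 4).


k = 4/1 = 4
Chebyshev: P(|X-mu| >= k*sigma) <= 1/k^2 = 1/4^2 = 1/16

1/16


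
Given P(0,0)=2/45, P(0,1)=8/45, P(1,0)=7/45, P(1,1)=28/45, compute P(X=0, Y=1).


Read from table: P(X=0, Y=1) = 8/45

8/45


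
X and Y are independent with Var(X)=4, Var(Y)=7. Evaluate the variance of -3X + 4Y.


Independence => Cov(X,Y)=0
Var(-3X + 4Y) = (-3)^2*Var(X) + 4^2*Var(Y)
= 9*4 + 16*7 = 148

148


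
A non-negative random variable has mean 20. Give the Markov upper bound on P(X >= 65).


Markov: P(X >= a) <= E[X]/a
P(X >= 65) <= 20/65 = 4/13

4/13


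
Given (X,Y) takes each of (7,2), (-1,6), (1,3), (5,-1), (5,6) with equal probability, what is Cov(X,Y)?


E[X]=17/5, E[Y]=16/5, E[XY]=36/5
Cov(X,Y) = E[XY] - E[X]E[Y] = 36/5 - 17/5*16/5 = -92/25

-92/25


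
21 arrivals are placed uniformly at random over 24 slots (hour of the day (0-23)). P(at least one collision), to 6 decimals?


P(all different) = prod((24-i)/24 for i=0..20) = 0.000001
P(at least one match) = 1 - 0.000001 = 0.999999

0.999999


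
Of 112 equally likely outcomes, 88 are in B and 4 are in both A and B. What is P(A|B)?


P(A|B) = P(A∩B)/P(B) = (4/112)/(88/112) = 4/88 = 1/22

1/22


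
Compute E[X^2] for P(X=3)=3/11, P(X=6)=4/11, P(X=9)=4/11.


E[X^2] = sum(g(x)*P(x))
= 9*3/11 + 36*4/11 + 81*4/11
= 45

45


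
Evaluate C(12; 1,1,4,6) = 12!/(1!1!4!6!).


12! = 479001600
Denominator: 1!=1 * 1!=1 * 4!=24 * 6!=720
Coefficient = 479001600 / 17280 = 27720

27720


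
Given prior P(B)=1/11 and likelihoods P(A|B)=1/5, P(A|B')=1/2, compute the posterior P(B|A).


P(A) = P(A|B)P(B) + P(A|B')P(B') = 1/5*1/11 + 1/2*10/11 = 26/55
P(B|A) = P(A|B)P(B)/P(A) = (1/55)/(26/55) = 1/26

1/26


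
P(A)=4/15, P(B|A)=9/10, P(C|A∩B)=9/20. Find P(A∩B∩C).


P(A∩B∩C) = P(A) * P(B|A) * P(C|A∩B)
= 4/15 * 9/10 * 9/20
= 6/25 * 9/20 = 27/250

27/250


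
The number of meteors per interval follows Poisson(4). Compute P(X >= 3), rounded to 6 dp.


P(X>=3) = 1 - P(X<=2) = 1 - (e^(-4)*4^0/0! + e^(-4)*4^1/1! + e^(-4)*4^2/2!)
≈ 1 - (0.0183156389 + 0.0732625556 + 0.1465251111)
= 1 - 0.2381033056 = 0.7618966944
≈ 0.761897

0.761897


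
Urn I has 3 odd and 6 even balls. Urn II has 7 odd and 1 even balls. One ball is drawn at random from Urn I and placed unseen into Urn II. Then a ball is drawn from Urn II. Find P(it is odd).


P(transfer odd) = 3/9 = 1/3; P(transfer even) = 2/3
If odd transferred: Urn II has 8 odd of 9, so P(odd|odd moved) = 8/9
If even transferred: Urn II has 7 odd of 9, so P(odd|even moved) = 7/9
By total probability: P(odd) = 1/3*8/9 + 2/3*7/9 = 22/27

22/27


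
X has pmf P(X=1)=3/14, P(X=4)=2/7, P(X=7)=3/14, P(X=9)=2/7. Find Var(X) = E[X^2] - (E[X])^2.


E[X] = 38/7, E[X^2] = 269/7
Var(X) = E[X^2] - (E[X])^2 = 269/7 - (38/7)^2 = 439/49

439/49


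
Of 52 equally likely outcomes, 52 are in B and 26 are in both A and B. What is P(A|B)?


P(A|B) = P(A∩B)/P(B) = (26/52)/(52/52) = 26/52 = 1/2

1/2


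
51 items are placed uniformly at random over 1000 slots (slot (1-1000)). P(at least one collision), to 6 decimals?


P(all different) = prod((1000-i)/1000 for i=0..50) = 0.273345
P(at least one match) = 1 - 0.273345 = 0.726655

0.726655


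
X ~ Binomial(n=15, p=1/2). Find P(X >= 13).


P(X>=13) = P(X=13) + P(X=14) + P(X=15)
= 105/32768 + 15/32768 + 1/32768
= 121/32768

121/32768


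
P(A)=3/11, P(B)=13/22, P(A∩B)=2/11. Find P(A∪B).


P(A∪B) = P(A) + P(B) - P(A∩B)
= 3/11 + 13/22 - 2/11 = 15/22

15/22


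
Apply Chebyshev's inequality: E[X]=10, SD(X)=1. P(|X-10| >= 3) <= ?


k = 3/1 = 3
Chebyshev: P(|X-mu| >= k*sigma) <= 1/k^2 = 1/3^2 = 1/9

1/9


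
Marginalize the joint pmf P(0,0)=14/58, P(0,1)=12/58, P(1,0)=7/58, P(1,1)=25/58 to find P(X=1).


P(X=1) = P(1,0)+P(1,1) = 7/58 + 25/58 = 32/58 = 16/29

16/29


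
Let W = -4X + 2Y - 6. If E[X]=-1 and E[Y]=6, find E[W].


E[-4X + 2Y - 6] = -4*E[X] + 2*E[Y] - 6
= (-4)*(-1) + (2)*(6) + (-6)
= 4 + 12 - 6 = 10

10


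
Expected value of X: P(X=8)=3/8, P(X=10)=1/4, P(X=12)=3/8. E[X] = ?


E[X] = sum(x * P(x))
= 8*3/8 + 10*1/4 + 12*3/8
= 10

10


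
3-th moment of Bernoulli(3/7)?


For Bernoulli: X in {0,1}
E[X^3] = 0^3*(1-3/7) + 1^3*3/7 = 3/7

3/7


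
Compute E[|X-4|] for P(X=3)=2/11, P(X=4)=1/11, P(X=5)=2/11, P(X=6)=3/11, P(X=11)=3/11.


E[|X-4|] = sum(g(x)*P(x))
= 1*2/11 + 0*1/11 + 1*2/11 + 2*3/11 + 7*3/11
= 31/11

31/11


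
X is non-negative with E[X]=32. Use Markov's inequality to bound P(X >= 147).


Markov: P(X >= a) <= E[X]/a
P(X >= 147) <= 32/147

32/147


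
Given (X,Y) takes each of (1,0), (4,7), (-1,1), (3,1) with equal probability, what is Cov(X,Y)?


E[X]=7/4, E[Y]=9/4, E[XY]=15/2
Cov(X,Y) = E[XY] - E[X]E[Y] = 15/2 - 7/4*9/4 = 57/16

57/16


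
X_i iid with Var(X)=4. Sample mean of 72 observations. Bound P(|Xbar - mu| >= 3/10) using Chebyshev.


Var(Xbar) = Var(X)/n = 4/72
Chebyshev: P(|Xbar-mu| >= 3/10) <= Var(Xbar)/(3/10)^2 = (1/18)/(9/100) = 50/81

50/81


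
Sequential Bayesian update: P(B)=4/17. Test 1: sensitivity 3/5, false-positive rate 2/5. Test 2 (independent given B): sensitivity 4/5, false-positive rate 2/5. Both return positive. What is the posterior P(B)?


After test 1: P(+) = 3/5*4/17 + 2/5*13/17 = 38/85
P(B|+) = (12/85)/(38/85) = 6/19
After test 2 (use post1 as new prior): P(+) = 4/5*6/19 + 2/5*13/19 = 10/19
P(B|+,+) = (24/95)/(10/19) = 12/25

12/25


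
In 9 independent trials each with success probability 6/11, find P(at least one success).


P(at least one) = 1 - P(none)
P(none) = (1 - 6/11)^9 = (5/11)^9 = 1953125/2357947691
P(at least one) = 1 - 1953125/2357947691 = 2355994566/2357947691

2355994566/2357947691


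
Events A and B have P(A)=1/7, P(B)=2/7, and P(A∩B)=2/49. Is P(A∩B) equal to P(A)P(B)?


P(A)*P(B) = 1/7*2/7 = 2/49
P(A∩B) = 2/49, which equals P(A)P(B), so independent

Yes, A and B are independent


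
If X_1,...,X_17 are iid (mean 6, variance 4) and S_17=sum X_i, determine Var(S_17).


By independence, Var(S_n) = n*Var(X_1) = 17*4 = 68

68


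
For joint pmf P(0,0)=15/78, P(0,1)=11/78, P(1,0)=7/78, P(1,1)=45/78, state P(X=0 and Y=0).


Read from table: P(X=0, Y=0) = 15/78 = 5/26

5/26


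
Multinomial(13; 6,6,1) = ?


13! = 6227020800
Denominator: 6!=720 * 6!=720 * 1!=1
Coefficient = 6227020800 / 518400 = 12012

12012


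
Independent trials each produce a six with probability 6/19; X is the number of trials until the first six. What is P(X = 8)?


P(X=8) = (1-p)^7 * p = (13/19)^7 * 6/19
= 62748517/893871739 * 6/19 = 376491102/16983563041

376491102/16983563041


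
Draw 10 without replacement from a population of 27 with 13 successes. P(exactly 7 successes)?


P(X=7) = C(13,7)*C(14,3) / C(27,10)
= 1716*364 / 8436285
= 624624/8436285 = 1456/19665

1456/19665


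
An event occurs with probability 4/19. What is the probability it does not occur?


P(A') = 1 - P(A) = 1 - 4/19 = 15/19

15/19


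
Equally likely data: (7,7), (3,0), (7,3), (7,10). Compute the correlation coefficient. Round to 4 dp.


Cov(X,Y) = 5.0000, Var(X) = 3.0000, Var(Y) = 14.5000
rho = Cov/(sqrt(VarX)*sqrt(VarY)) = 0.7581

0.7581


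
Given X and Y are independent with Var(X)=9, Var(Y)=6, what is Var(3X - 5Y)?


Independence => Cov(X,Y)=0
Var(3X - 5Y) = 3^2*Var(X) + (-5)^2*Var(Y)
= 9*9 + 25*6 = 231

231


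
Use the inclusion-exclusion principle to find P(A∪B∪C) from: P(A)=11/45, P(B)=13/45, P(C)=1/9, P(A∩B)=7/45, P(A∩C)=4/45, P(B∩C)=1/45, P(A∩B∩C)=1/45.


P(A∪B∪C) = P(A)+P(B)+P(C) - P(AB)-P(AC)-P(BC) + P(ABC)
= 11/45+13/45+1/9 - 7/45-4/45-1/45 + 1/45
= 2/5

2/5


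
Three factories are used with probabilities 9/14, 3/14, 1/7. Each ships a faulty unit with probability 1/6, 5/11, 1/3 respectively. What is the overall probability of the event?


P(A) = P(A|B1)P(B1) + P(A|B2)P(B2) + P(A|B3)P(B3)
= 1/6*9/14 + 5/11*3/14 + 1/3*1/7
= 3/28 + 15/154 + 1/21 = 233/924

233/924


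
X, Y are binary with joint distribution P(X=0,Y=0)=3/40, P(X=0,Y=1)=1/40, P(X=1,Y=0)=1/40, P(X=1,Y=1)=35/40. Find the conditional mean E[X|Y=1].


P(Y=1) = 36/40
E[X|Y=1] = (0*1 + 1*35)/36 = 35/36

35/36


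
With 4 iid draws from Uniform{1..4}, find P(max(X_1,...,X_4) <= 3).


P(max <= 3) = P(all X_i <= 3) = (P(X_1 <= 3))^4
= (3/4)^4 = 81/256

81/256


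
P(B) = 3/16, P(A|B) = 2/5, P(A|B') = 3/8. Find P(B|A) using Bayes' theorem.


P(A) = P(A|B)P(B) + P(A|B')P(B') = 2/5*3/16 + 3/8*13/16 = 243/640
P(B|A) = P(A|B)P(B)/P(A) = (3/40)/(243/640) = 16/81

16/81


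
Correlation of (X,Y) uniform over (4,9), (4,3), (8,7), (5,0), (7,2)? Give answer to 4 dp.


Cov(X,Y) = 0.0800, Var(X) = 2.6400, Var(Y) = 10.9600
rho = Cov/(sqrt(VarX)*sqrt(VarY)) = 0.0149

0.0149


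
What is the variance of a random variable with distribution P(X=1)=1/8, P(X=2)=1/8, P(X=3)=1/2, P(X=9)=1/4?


E[X] = 33/8, E[X^2] = 203/8
Var(X) = E[X^2] - (E[X])^2 = 203/8 - (33/8)^2 = 535/64

535/64


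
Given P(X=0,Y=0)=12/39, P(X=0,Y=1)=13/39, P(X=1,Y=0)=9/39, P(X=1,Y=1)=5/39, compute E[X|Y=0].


P(Y=0) = 21/39
E[X|Y=0] = (0*12 + 1*9)/21 = 9/21 = 3/7

3/7


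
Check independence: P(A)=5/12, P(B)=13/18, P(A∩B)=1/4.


P(A)*P(B) = 5/12*13/18 = 65/216
P(A∩B) = 1/4 != 65/216, so not independent

No, A and B are not independent


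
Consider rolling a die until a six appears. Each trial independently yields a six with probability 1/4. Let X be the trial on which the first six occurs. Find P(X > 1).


P(X > 1) = P(first 1 trials all fail) = (1-p)^1 = (3/4)^1 = 3/4

3/4


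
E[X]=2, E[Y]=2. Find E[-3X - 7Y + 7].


E[-3X - 7Y + 7] = -3*E[X] - 7*E[Y] + 7
= (-3)*(2) + (-7)*(2) + (7)
= -6 - 14 + 7 = -13

-13


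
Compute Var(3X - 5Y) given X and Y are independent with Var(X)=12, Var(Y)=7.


Independence => Cov(X,Y)=0
Var(3X - 5Y) = 3^2*Var(X) + (-5)^2*Var(Y)
= 9*12 + 25*7 = 283

283


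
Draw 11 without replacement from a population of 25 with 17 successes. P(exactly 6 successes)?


P(X=6) = C(17,6)*C(8,5) / C(25,11)
= 12376*56 / 4457400
= 693056/4457400 = 5096/32775

5096/32775


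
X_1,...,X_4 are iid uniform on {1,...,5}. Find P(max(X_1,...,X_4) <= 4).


P(max <= 4) = P(all X_i <= 4) = (P(X_1 <= 4))^4
= (4/5)^4 = 256/625

256/625


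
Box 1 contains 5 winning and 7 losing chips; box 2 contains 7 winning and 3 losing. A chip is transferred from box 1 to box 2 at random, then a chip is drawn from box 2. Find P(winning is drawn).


P(transfer winning) = 5/12; P(transfer losing) = 7/12
If winning transferred: Urn II has 8 winning of 11, so P(winning|winning moved) = 8/11
If losing transferred: Urn II has 7 winning of 11, so P(winning|losing moved) = 7/11
By total probability: P(winning) = 5/12*8/11 + 7/12*7/11 = 89/132

89/132


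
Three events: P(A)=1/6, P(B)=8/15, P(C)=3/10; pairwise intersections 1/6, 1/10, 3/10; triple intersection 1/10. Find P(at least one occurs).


P(A∪B∪C) = P(A)+P(B)+P(C) - P(AB)-P(AC)-P(BC) + P(ABC)
= 1/6+8/15+3/10 - 1/6-1/10-3/10 + 1/10
= 8/15

8/15


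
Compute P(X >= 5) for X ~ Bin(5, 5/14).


P(X>=5) = P(X=5)
= 3125/537824
= 3125/537824

3125/537824


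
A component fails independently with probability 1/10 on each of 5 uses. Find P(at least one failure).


P(at least one) = 1 - P(none)
P(none) = (1 - 1/10)^5 = (9/10)^5 = 59049/100000
P(at least one) = 1 - 59049/100000 = 40951/100000

40951/100000


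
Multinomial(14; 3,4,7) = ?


14! = 87178291200
Denominator: 3!=6 * 4!=24 * 7!=5040
Coefficient = 87178291200 / 725760 = 120120

120120


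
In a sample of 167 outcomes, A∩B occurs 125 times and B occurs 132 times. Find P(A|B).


P(A|B) = P(A∩B)/P(B) = (125/167)/(132/167) = 125/132

125/132


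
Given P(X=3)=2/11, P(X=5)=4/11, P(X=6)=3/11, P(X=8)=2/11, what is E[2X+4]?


E[2X+4] = sum(g(x)*P(x))
= 10*2/11 + 14*4/11 + 16*3/11 + 20*2/11
= 164/11

164/11


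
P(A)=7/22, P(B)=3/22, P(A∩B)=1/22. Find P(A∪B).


P(A∪B) = P(A) + P(B) - P(A∩B)
= 7/22 + 3/22 - 1/22 = 9/22

9/22


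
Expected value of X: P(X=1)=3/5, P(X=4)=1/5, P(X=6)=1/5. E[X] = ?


E[X] = sum(x * P(x))
= 1*3/5 + 4*1/5 + 6*1/5
= 13/5

13/5


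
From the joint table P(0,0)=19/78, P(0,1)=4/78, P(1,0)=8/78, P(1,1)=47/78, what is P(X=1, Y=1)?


Read from table: P(X=1, Y=1) = 47/78

47/78


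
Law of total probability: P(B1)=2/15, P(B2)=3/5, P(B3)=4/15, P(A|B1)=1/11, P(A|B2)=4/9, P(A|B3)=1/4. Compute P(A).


P(A) = P(A|B1)P(B1) + P(A|B2)P(B2) + P(A|B3)P(B3)
= 1/11*2/15 + 4/9*3/5 + 1/4*4/15
= 2/165 + 4/15 + 1/15 = 19/55

19/55


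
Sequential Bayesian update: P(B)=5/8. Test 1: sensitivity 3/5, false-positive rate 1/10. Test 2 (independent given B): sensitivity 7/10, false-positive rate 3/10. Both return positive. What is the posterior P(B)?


After test 1: P(+) = 3/5*5/8 + 1/10*3/8 = 33/80
P(B|+) = (3/8)/(33/80) = 10/11
After test 2 (use post1 as new prior): P(+) = 7/10*10/11 + 3/10*1/11 = 73/110
P(B|+,+) = (7/11)/(73/110) = 70/73

70/73


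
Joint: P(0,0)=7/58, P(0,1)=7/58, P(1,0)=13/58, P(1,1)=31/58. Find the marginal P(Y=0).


P(Y=0) = P(0,0)+P(1,0) = 7/58 + 13/58 = 20/58 = 10/29

10/29


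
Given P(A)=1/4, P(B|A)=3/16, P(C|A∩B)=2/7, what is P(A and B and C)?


P(A∩B∩C) = P(A) * P(B|A) * P(C|A∩B)
= 1/4 * 3/16 * 2/7
= 3/64 * 2/7 = 3/224

3/224


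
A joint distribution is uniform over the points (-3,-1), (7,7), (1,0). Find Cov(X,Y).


E[X]=5/3, E[Y]=2, E[XY]=52/3
Cov(X,Y) = E[XY] - E[X]E[Y] = 52/3 - 5/3*2 = 14

14


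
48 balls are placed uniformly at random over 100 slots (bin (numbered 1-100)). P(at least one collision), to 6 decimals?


P(all different) = prod((100-i)/100 for i=0..47) = 0.000001
P(at least one match) = 1 - 0.000001 = 0.999999

0.999999


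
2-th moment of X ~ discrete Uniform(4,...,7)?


E[X^2] = (1/4) * sum(x^2 for x=4..7)
= 126/4 = 63/2

63/2


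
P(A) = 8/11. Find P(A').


P(A') = 1 - P(A) = 1 - 8/11 = 3/11

3/11


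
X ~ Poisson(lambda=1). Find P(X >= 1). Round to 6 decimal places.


P(X>=1) = 1 - P(X<=0) = 1 - (e^(-1)*1^0/0!)
≈ 1 - 0.3678794412 = 0.6321205588
≈ 0.632121

0.632121


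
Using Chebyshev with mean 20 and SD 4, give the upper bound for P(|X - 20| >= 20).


k = 20/4 = 5
Chebyshev: P(|X-mu| >= k*sigma) <= 1/k^2 = 1/5^2 = 1/25

1/25


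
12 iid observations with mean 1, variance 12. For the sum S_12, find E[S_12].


E[S_n] = n*E[X_1] = 12*1 = 12

12


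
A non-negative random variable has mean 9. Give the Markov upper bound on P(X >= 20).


Markov: P(X >= a) <= E[X]/a
P(X >= 20) <= 9/20

9/20


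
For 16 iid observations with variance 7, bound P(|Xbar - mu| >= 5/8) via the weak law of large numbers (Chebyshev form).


Var(Xbar) = Var(X)/n = 7/16
Chebyshev: P(|Xbar-mu| >= 5/8) <= Var(Xbar)/(5/8)^2 = (7/16)/(25/64) = 28/25
Bound exceeds 1, so trivial bound: 1

1


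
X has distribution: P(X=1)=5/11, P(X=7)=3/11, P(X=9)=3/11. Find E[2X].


E[2X] = sum(g(x)*P(x))
= 2*5/11 + 14*3/11 + 18*3/11
= 106/11

106/11


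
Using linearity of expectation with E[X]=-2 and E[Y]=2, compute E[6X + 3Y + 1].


E[6X + 3Y + 1] = 6*E[X] + 3*E[Y] + 1
= (6)*(-2) + (3)*(2) + (1)
= -12 + 6 + 1 = -5

-5


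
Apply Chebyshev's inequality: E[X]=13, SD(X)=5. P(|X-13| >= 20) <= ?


k = 20/5 = 4
Chebyshev: P(|X-mu| >= k*sigma) <= 1/k^2 = 1/4^2 = 1/16

1/16


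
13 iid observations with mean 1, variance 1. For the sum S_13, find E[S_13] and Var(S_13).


E[S_n] = n*mu = 13*1 = 13
Var(S_n) = n*sigma^2 = 13*1 = 13

E[S_13]=13, Var(S_13)=13


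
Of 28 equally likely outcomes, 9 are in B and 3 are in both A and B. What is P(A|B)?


P(A|B) = P(A∩B)/P(B) = (3/28)/(9/28) = 3/9 = 1/3

1/3


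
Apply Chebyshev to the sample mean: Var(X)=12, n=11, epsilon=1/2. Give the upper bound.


Var(Xbar) = Var(X)/n = 12/11
Chebyshev: P(|Xbar-mu| >= 1/2) <= Var(Xbar)/(1/2)^2 = (12/11)/(1/4) = 48/11
Bound exceeds 1, so trivial bound: 1

1


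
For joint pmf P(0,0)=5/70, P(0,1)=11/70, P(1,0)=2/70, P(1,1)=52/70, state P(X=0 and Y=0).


Read from table: P(X=0, Y=0) = 5/70 = 1/14

1/14


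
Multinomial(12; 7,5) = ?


12! = 479001600
Denominator: 7!=5040 * 5!=120
Coefficient = 479001600 / 604800 = 792

792


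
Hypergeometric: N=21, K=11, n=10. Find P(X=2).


P(X=2) = C(11,2)*C(10,8) / C(21,10)
= 55*45 / 352716
= 2475/352716 = 825/117572

825/117572


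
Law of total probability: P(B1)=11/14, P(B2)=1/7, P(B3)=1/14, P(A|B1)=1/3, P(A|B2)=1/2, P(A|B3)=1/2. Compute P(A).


P(A) = P(A|B1)P(B1) + P(A|B2)P(B2) + P(A|B3)P(B3)
= 1/3*11/14 + 1/2*1/7 + 1/2*1/14
= 11/42 + 1/14 + 1/28 = 31/84

31/84


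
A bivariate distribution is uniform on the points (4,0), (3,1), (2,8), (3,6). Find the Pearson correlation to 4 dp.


Cov(X,Y) = -2.0000, Var(X) = 0.5000, Var(Y) = 11.1875
rho = Cov/(sqrt(VarX)*sqrt(VarY)) = -0.8456

-0.8456


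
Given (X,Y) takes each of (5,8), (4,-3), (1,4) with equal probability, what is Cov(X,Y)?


E[X]=10/3, E[Y]=3, E[XY]=32/3
Cov(X,Y) = E[XY] - E[X]E[Y] = 32/3 - 10/3*3 = 2/3

2/3


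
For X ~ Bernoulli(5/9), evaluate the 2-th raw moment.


For Bernoulli: X in {0,1}
E[X^2] = 0^2*(1-5/9) + 1^2*5/9 = 5/9

5/9


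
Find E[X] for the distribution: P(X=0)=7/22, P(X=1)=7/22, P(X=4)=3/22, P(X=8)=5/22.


E[X] = sum(x * P(x))
= 0*7/22 + 1*7/22 + 4*3/22 + 8*5/22
= 59/22

59/22


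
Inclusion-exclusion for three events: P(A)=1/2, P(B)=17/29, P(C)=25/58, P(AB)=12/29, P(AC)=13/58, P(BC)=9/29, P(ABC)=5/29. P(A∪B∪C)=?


P(A∪B∪C) = P(A)+P(B)+P(C) - P(AB)-P(AC)-P(BC) + P(ABC)
= 1/2+17/29+25/58 - 12/29-13/58-9/29 + 5/29
= 43/58

43/58


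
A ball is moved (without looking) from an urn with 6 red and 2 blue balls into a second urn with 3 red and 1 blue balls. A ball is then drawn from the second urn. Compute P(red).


P(transfer red) = 6/8 = 3/4; P(transfer blue) = 1/4
If red transferred: Urn II has 4 red of 5, so P(red|red moved) = 4/5
If blue transferred: Urn II has 3 red of 5, so P(red|blue moved) = 3/5
By total probability: P(red) = 3/4*4/5 + 1/4*3/5 = 3/4

3/4


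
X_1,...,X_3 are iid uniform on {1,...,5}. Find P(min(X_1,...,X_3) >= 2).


P(min >= 2) = P(all X_i >= 2) = (P(X_1 >= 2))^3
= (4/5)^3 = 64/125

64/125


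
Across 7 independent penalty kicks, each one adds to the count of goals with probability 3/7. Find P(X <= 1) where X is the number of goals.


P(X<=1) = P(X=0) + P(X=1)
= 16384/823543 + 12288/117649
= 102400/823543

102400/823543


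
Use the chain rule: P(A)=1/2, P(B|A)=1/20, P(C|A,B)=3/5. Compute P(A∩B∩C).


P(A∩B∩C) = P(A) * P(B|A) * P(C|A∩B)
= 1/2 * 1/20 * 3/5
= 1/40 * 3/5 = 3/200

3/200


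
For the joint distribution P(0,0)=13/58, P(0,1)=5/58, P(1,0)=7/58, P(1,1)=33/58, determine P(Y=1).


P(Y=1) = P(0,1)+P(1,1) = 5/58 + 33/58 = 38/58 = 19/29

19/29


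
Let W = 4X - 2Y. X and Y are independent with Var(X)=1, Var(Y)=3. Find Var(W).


Independence => Cov(X,Y)=0
Var(4X - 2Y) = 4^2*Var(X) + (-2)^2*Var(Y)
= 16*1 + 4*3 = 28

28


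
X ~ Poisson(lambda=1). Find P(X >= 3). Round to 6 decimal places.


P(X>=3) = 1 - P(X<=2) = 1 - (e^(-1)*1^0/0! + e^(-1)*1^1/1! + e^(-1)*1^2/2!)
≈ 1 - (0.3678794412 + 0.3678794412 + 0.1839397206)
= 1 - 0.9196986030 = 0.0803013970
≈ 0.080301

0.080301


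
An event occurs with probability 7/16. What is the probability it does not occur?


P(A') = 1 - P(A) = 1 - 7/16 = 9/16

9/16


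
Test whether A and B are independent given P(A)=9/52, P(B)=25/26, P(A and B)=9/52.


P(A)*P(B) = 9/52*25/26 = 225/1352
P(A∩B) = 9/52 != 225/1352, so not independent

No, A and B are not independent


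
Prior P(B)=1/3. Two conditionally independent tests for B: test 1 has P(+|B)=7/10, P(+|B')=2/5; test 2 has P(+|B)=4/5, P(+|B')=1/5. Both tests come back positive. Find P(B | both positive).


After test 1: P(+) = 7/10*1/3 + 2/5*2/3 = 1/2
P(B|+) = (7/30)/(1/2) = 7/15
After test 2 (use post1 as new prior): P(+) = 4/5*7/15 + 1/5*8/15 = 12/25
P(B|+,+) = (28/75)/(12/25) = 7/9

7/9


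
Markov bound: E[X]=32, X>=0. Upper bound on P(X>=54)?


Markov: P(X >= a) <= E[X]/a
P(X >= 54) <= 32/54 = 16/27

16/27


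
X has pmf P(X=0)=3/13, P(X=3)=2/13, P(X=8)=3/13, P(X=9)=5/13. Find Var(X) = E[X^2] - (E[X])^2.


E[X] = 75/13, E[X^2] = 615/13
Var(X) = E[X^2] - (E[X])^2 = 615/13 - (75/13)^2 = 2370/169

2370/169


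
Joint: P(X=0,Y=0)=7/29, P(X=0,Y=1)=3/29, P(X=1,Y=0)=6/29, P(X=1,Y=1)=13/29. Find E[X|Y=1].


P(Y=1) = 16/29
E[X|Y=1] = (0*3 + 1*13)/16 = 13/16

13/16


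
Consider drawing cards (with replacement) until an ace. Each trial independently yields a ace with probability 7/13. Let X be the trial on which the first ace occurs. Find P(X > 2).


P(X > 2) = P(first 2 trials all fail) = (1-p)^2 = (6/13)^2 = 36/169

36/169


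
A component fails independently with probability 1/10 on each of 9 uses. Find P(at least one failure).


P(at least one) = 1 - P(none)
P(none) = (1 - 1/10)^9 = (9/10)^9 = 387420489/1000000000
P(at least one) = 1 - 387420489/1000000000 = 612579511/1000000000

612579511/1000000000


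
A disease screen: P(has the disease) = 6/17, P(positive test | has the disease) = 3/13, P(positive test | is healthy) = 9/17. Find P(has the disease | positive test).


P(A) = P(A|B)P(B) + P(A|B')P(B') = 3/13*6/17 + 9/17*11/17 = 1593/3757
P(B|A) = P(A|B)P(B)/P(A) = (18/221)/(1593/3757) = 34/177

34/177


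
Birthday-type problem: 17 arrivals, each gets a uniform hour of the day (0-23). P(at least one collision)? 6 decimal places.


P(all different) = prod((24-i)/24 for i=0..16) = 0.000423
P(at least one match) = 1 - 0.000423 = 0.999577

0.999577


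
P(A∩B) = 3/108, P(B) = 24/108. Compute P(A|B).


P(A|B) = P(A∩B)/P(B) = (3/108)/(24/108) = 3/24 = 1/8

1/8


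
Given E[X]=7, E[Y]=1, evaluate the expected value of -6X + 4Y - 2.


E[-6X + 4Y - 2] = -6*E[X] + 4*E[Y] - 2
= (-6)*(7) + (4)*(1) + (-2)
= -42 + 4 - 2 = -40

-40


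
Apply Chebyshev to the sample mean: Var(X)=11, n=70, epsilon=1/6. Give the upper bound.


Var(Xbar) = Var(X)/n = 11/70
Chebyshev: P(|Xbar-mu| >= 1/6) <= Var(Xbar)/(1/6)^2 = (11/70)/(1/36) = 198/35
Bound exceeds 1, so trivial bound: 1

1


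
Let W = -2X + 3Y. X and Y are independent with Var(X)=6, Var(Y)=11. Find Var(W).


Independence => Cov(X,Y)=0
Var(-2X + 3Y) = (-2)^2*Var(X) + 3^2*Var(Y)
= 4*6 + 9*11 = 123

123


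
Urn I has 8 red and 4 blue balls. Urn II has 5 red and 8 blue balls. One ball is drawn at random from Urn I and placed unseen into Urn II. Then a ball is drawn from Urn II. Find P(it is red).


P(transfer red) = 8/12 = 2/3; P(transfer blue) = 1/3
If red transferred: Urn II has 6 red of 14, so P(red|red moved) = 3/7
If blue transferred: Urn II has 5 red of 14, so P(red|blue moved) = 5/14
By total probability: P(red) = 2/3*3/7 + 1/3*5/14 = 17/42

17/42


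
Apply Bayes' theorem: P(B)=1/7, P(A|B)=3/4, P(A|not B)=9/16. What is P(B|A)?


P(A) = P(A|B)P(B) + P(A|B')P(B') = 3/4*1/7 + 9/16*6/7 = 33/56
P(B|A) = P(A|B)P(B)/P(A) = (3/28)/(33/56) = 2/11

2/11


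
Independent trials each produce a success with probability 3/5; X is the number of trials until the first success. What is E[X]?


For geometric (trials until first success), E[X] = 1/p = 1/(3/5) = 5/3

5/3


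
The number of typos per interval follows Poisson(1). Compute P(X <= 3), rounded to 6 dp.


P(X<=3) = e^(-1)*1^0/0! + e^(-1)*1^1/1! + e^(-1)*1^2/2! + e^(-1)*1^3/3!
≈ 0.3678794412 + 0.3678794412 + 0.1839397206 + 0.0613132402
= 0.9810118432
≈ 0.981012

0.981012


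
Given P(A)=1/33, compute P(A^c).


P(A') = 1 - P(A) = 1 - 1/33 = 32/33

32/33


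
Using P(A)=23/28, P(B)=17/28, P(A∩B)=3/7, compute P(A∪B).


P(A∪B) = P(A) + P(B) - P(A∩B)
= 23/28 + 17/28 - 3/7 = 1

1


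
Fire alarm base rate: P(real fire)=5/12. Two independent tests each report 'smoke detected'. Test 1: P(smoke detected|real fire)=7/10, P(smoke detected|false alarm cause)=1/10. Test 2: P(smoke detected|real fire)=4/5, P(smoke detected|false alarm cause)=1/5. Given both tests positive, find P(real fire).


After test 1: P(+) = 7/10*5/12 + 1/10*7/12 = 7/20
P(B|+) = (7/24)/(7/20) = 5/6
After test 2 (use post1 as new prior): P(+) = 4/5*5/6 + 1/5*1/6 = 7/10
P(B|+,+) = (2/3)/(7/10) = 20/21

20/21


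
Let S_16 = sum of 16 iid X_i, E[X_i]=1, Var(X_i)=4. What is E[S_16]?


E[S_n] = n*E[X_1] = 16*1 = 16

16


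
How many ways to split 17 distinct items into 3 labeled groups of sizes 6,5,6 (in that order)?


17! = 355687428096000
Denominator: 6!=720 * 5!=120 * 6!=720
Coefficient = 355687428096000 / 62208000 = 5717712

5717712


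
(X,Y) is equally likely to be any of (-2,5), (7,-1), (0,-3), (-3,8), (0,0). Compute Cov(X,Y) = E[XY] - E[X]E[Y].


E[X]=2/5, E[Y]=9/5, E[XY]=-41/5
Cov(X,Y) = E[XY] - E[X]E[Y] = -41/5 - 2/5*9/5 = -223/25

-223/25


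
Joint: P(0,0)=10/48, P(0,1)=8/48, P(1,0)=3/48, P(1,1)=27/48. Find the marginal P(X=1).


P(X=1) = P(1,0)+P(1,1) = 3/48 + 27/48 = 30/48 = 5/8

5/8


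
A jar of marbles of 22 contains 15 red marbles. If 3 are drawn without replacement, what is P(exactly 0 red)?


P(X=0) = C(15,0)*C(7,3) / C(22,3)
= 1*35 / 1540
= 35/1540 = 1/44

1/44


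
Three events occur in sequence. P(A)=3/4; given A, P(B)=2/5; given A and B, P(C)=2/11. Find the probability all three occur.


P(A∩B∩C) = P(A) * P(B|A) * P(C|A∩B)
= 3/4 * 2/5 * 2/11
= 3/10 * 2/11 = 3/55

3/55


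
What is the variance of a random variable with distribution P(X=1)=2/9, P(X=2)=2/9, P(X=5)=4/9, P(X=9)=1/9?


E[X] = 35/9, E[X^2] = 191/9
Var(X) = E[X^2] - (E[X])^2 = 191/9 - (35/9)^2 = 494/81

494/81


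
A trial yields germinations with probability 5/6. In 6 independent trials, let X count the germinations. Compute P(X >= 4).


P(X>=4) = P(X=4) + P(X=5) + P(X=6)
= 3125/15552 + 3125/7776 + 15625/46656
= 21875/23328

21875/23328


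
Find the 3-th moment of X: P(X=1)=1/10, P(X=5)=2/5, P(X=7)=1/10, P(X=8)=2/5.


E[X^3] = sum(x^3 * P(x))
= 1*1/10 + 125*2/5 + 343*1/10 + 512*2/5
= 1446/5

1446/5


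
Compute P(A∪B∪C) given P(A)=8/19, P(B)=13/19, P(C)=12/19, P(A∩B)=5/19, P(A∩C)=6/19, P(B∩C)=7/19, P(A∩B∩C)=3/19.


P(A∪B∪C) = P(A)+P(B)+P(C) - P(AB)-P(AC)-P(BC) + P(ABC)
= 8/19+13/19+12/19 - 5/19-6/19-7/19 + 3/19
= 18/19

18/19


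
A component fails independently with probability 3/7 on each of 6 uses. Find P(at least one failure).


P(at least one) = 1 - P(none)
P(none) = (1 - 3/7)^6 = (4/7)^6 = 4096/117649
P(at least one) = 1 - 4096/117649 = 113553/117649

113553/117649


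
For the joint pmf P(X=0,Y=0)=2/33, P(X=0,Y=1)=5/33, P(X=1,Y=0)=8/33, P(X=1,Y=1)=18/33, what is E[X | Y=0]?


P(Y=0) = 10/33
E[X|Y=0] = (0*2 + 1*8)/10 = 8/10 = 4/5

4/5


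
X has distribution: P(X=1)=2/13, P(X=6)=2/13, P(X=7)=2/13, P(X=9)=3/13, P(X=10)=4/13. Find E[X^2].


E[X^2] = sum(g(x)*P(x))
= 1*2/13 + 36*2/13 + 49*2/13 + 81*3/13 + 100*4/13
= 815/13

815/13


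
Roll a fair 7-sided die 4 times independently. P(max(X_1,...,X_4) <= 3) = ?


P(max <= 3) = P(all X_i <= 3) = (P(X_1 <= 3))^4
= (3/7)^4 = 81/2401

81/2401


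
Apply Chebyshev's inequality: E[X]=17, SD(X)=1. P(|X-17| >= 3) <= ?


k = 3/1 = 3
Chebyshev: P(|X-mu| >= k*sigma) <= 1/k^2 = 1/3^2 = 1/9

1/9


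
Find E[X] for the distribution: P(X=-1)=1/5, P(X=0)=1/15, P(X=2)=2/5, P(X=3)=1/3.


E[X] = sum(x * P(x))
= -1*1/5 + 0*1/15 + 2*2/5 + 3*1/3
= 8/5

8/5


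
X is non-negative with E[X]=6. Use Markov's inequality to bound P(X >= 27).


Markov: P(X >= a) <= E[X]/a
P(X >= 27) <= 6/27 = 2/9

2/9


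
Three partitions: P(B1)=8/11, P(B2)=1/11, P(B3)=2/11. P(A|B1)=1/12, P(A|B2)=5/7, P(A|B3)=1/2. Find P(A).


P(A) = P(A|B1)P(B1) + P(A|B2)P(B2) + P(A|B3)P(B3)
= 1/12*8/11 + 5/7*1/11 + 1/2*2/11
= 2/33 + 5/77 + 1/11 = 50/231

50/231


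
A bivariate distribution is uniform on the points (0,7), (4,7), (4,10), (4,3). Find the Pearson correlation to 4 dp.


Cov(X,Y) = -0.2500, Var(X) = 3.0000, Var(Y) = 6.1875
rho = Cov/(sqrt(VarX)*sqrt(VarY)) = -0.0580

-0.0580


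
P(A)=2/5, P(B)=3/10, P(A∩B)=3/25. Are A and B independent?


P(A)*P(B) = 2/5*3/10 = 3/25
P(A∩B) = 3/25, which equals P(A)P(B), so independent

Yes, A and B are independent


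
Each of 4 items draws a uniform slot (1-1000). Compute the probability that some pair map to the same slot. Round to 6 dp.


P(all different) = prod((1000-i)/1000 for i=0..3) = 0.994011
P(at least one match) = 1 - 0.994011 = 0.005989

0.005989


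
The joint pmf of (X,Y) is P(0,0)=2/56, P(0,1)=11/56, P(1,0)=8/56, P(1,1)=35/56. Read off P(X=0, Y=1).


Read from table: P(X=0, Y=1) = 11/56

11/56


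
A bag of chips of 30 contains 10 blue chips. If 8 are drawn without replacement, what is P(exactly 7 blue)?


P(X=7) = C(10,7)*C(20,1) / C(30,8)
= 120*20 / 5852925
= 2400/5852925 = 32/78039

32/78039


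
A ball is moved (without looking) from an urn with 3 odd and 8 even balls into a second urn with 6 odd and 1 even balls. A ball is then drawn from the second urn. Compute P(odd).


P(transfer odd) = 3/11; P(transfer even) = 8/11
If odd transferred: Urn II has 7 odd of 8, so P(odd|odd moved) = 7/8
If even transferred: Urn II has 6 odd of 8, so P(odd|even moved) = 3/4
By total probability: P(odd) = 3/11*7/8 + 8/11*3/4 = 69/88

69/88


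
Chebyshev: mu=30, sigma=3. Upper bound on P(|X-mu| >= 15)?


k = 15/3 = 5
Chebyshev: P(|X-mu| >= k*sigma) <= 1/k^2 = 1/5^2 = 1/25

1/25


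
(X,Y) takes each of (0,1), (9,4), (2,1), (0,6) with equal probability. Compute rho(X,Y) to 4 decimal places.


Cov(X,Y) = 1.2500, Var(X) = 13.6875, Var(Y) = 4.5000
rho = Cov/(sqrt(VarX)*sqrt(VarY)) = 0.1593

0.1593


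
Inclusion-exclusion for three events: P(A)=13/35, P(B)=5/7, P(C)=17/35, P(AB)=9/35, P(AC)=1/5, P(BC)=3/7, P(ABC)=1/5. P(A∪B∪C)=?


P(A∪B∪C) = P(A)+P(B)+P(C) - P(AB)-P(AC)-P(BC) + P(ABC)
= 13/35+5/7+17/35 - 9/35-1/5-3/7 + 1/5
= 31/35

31/35


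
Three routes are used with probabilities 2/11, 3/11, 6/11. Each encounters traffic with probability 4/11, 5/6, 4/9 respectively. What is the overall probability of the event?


P(A) = P(A|B1)P(B1) + P(A|B2)P(B2) + P(A|B3)P(B3)
= 4/11*2/11 + 5/6*3/11 + 4/9*6/11
= 8/121 + 5/22 + 8/33 = 389/726

389/726


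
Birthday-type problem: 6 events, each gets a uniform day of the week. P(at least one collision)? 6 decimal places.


P(all different) = prod((7-i)/7 for i=0..5) = 0.042839
P(at least one match) = 1 - 0.042839 = 0.957161

0.957161


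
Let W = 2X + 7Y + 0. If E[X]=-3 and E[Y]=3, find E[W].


E[2X + 7Y + 0] = 2*E[X] + 7*E[Y] + 0
= (2)*(-3) + (7)*(3) + (0)
= -6 + 21 + 0 = 15

15


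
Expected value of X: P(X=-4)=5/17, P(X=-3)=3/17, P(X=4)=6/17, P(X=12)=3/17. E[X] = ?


E[X] = sum(x * P(x))
= -4*5/17 - 3*3/17 + 4*6/17 + 12*3/17
= 31/17

31/17


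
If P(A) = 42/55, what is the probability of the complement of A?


P(A') = 1 - P(A) = 1 - 42/55 = 13/55

13/55


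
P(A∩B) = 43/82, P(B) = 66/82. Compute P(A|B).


P(A|B) = P(A∩B)/P(B) = (43/82)/(66/82) = 43/66

43/66


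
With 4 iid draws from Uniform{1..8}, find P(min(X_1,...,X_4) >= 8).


P(min >= 8) = P(all X_i >= 8) = (P(X_1 >= 8))^4
= (1/8)^4 = 1/4096

1/4096


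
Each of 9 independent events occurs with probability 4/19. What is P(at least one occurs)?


P(at least one) = 1 - P(none)
P(none) = (1 - 4/19)^9 = (15/19)^9 = 38443359375/322687697779
P(at least one) = 1 - 38443359375/322687697779 = 284244338404/322687697779

284244338404/322687697779


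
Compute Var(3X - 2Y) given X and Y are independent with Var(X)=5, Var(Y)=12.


Independence => Cov(X,Y)=0
Var(3X - 2Y) = 3^2*Var(X) + (-2)^2*Var(Y)
= 9*5 + 4*12 = 93

93


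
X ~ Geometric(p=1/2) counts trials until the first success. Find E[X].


For geometric (trials until first success), E[X] = 1/p = 1/(1/2) = 2

2


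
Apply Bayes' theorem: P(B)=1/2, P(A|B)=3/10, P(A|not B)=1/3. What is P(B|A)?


P(A) = P(A|B)P(B) + P(A|B')P(B') = 3/10*1/2 + 1/3*1/2 = 19/60
P(B|A) = P(A|B)P(B)/P(A) = (3/20)/(19/60) = 9/19

9/19


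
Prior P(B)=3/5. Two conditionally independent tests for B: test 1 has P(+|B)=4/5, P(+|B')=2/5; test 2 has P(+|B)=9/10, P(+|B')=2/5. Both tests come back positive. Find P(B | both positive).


After test 1: P(+) = 4/5*3/5 + 2/5*2/5 = 16/25
P(B|+) = (12/25)/(16/25) = 3/4
After test 2 (use post1 as new prior): P(+) = 9/10*3/4 + 2/5*1/4 = 31/40
P(B|+,+) = (27/40)/(31/40) = 27/31

27/31


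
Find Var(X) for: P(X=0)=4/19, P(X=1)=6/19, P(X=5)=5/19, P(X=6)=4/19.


E[X] = 55/19, E[X^2] = 275/19
Var(X) = E[X^2] - (E[X])^2 = 275/19 - (55/19)^2 = 2200/361

2200/361


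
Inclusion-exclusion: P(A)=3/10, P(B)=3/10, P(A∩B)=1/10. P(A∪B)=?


P(A∪B) = P(A) + P(B) - P(A∩B)
= 3/10 + 3/10 - 1/10 = 1/2

1/2
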